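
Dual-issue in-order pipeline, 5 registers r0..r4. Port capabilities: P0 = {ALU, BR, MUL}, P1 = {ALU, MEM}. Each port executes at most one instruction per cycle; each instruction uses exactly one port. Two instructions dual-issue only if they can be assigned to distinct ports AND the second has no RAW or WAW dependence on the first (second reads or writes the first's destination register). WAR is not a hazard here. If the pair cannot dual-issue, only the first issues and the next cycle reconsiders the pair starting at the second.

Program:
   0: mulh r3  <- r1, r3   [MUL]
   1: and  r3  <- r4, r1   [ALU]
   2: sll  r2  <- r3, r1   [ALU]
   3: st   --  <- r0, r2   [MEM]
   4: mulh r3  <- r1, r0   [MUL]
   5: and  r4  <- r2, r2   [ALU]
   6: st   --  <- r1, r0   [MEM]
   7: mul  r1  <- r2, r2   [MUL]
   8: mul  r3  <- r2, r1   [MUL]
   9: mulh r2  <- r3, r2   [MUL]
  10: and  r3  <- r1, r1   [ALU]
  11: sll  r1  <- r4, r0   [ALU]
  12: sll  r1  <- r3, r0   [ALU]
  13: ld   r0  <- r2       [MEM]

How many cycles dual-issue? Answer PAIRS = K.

c0: i0 mulh.MUL  WAW r3
c1: i1 and.ALU  RAW r3
c2: i2 sll.ALU  RAW r2
c3: i3&i4 st.MEM+mulh.MUL  2-wide
c4: i5&i6 and.ALU+st.MEM  2-wide
c5: i7 mul.MUL  no-port MUL/MUL
c6: i8 mul.MUL  no-port MUL/MUL
c7: i9&i10 mulh.MUL+and.ALU  2-wide
c8: i11 sll.ALU  WAW r1
c9: i12&i13 sll.ALU+ld.MEM  2-wide

PAIRS = 4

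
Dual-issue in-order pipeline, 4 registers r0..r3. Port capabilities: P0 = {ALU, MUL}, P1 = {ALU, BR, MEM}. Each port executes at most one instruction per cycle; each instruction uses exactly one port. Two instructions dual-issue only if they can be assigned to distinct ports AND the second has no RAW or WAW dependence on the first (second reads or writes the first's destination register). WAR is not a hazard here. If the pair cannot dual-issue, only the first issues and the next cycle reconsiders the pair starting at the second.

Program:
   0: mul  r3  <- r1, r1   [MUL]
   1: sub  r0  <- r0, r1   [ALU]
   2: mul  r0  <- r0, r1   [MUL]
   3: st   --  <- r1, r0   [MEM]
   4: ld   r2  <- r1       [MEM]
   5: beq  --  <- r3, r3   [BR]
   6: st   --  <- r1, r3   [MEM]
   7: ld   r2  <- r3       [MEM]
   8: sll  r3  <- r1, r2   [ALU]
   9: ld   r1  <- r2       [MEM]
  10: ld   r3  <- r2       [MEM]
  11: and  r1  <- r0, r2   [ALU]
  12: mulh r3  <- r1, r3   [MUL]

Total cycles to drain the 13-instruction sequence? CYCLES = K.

[0] i0+i1  mul.MUL+sub.ALU  -- pair
[1] i2  mul.MUL  -- RAW r0
[2] i3  st.MEM  -- no-port MEM/MEM
[3] i4  ld.MEM  -- no-port MEM/BR
[4] i5  beq.BR  -- no-port BR/MEM
[5] i6  st.MEM  -- no-port MEM/MEM
[6] i7  ld.MEM  -- RAW r2
[7] i8+i9  sll.ALU+ld.MEM  -- pair
[8] i10+i11  ld.MEM+and.ALU  -- pair
[9] i12  mulh.MUL  -- tail

CYCLES = 10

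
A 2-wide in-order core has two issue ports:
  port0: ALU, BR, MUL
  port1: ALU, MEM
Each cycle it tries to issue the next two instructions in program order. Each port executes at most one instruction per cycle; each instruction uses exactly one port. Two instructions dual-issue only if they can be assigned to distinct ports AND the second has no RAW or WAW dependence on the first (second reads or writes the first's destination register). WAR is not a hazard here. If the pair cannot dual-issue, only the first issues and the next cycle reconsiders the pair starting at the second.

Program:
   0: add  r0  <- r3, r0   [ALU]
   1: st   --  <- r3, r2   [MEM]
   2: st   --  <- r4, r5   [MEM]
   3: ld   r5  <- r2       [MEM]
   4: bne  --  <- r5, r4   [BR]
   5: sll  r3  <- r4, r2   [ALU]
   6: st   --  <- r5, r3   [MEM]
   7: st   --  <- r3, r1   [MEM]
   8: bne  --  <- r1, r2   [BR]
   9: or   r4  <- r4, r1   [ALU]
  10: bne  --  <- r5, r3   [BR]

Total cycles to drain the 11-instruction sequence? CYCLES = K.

#0 head=0: add+st i0&i1 2-wide
#1 head=2: st i2 no-port MEM/MEM
#2 head=3: ld i3 RAW r5
#3 head=4: bne+sll i4&i5 2-wide
#4 head=6: st i6 no-port MEM/MEM
#5 head=7: st+bne i7&i8 2-wide
#6 head=9: or+bne i9&i10 2-wide

CYCLES = 7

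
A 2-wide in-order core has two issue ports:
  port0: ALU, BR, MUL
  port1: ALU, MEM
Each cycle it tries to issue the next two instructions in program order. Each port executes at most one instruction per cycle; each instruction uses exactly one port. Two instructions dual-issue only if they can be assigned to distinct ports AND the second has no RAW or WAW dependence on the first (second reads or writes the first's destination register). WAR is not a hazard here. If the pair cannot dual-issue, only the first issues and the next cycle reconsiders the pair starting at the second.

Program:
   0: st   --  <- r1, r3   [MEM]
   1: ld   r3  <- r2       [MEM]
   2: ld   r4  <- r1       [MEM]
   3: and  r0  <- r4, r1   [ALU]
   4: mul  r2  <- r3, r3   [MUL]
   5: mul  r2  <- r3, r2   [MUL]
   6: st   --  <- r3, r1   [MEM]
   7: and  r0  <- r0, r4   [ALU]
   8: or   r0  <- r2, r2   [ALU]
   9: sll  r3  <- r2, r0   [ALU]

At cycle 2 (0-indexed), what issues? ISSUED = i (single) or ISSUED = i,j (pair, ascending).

[0] i0  st.MEM  -- no-port MEM/MEM
[1] i1  ld.MEM  -- no-port MEM/MEM
[2] i2  ld.MEM  -- RAW r4
[3] i3+i4  and.ALU/mul.MUL  -- pair
[4] i5+i6  mul.MUL/st.MEM  -- pair
[5] i7  and.ALU  -- WAW r0
[6] i8  or.ALU  -- RAW r0
[7] i9  sll.ALU  -- tail

ISSUED = 2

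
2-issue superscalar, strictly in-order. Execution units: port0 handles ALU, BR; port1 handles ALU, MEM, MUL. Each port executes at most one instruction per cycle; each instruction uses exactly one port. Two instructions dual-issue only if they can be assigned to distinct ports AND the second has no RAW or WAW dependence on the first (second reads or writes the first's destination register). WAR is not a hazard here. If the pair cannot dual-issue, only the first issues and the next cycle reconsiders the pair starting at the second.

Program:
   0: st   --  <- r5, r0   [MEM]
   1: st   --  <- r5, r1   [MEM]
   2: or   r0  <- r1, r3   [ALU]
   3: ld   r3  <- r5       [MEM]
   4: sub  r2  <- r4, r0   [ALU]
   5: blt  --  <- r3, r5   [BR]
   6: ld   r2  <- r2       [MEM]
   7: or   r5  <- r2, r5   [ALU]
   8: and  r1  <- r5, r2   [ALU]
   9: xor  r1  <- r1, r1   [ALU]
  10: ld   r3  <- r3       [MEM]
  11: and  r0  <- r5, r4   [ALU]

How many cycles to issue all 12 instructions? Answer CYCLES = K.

CYCLES = 8

  cy0 -> i0 (st.MEM) no-port MEM/MEM
  cy1 -> i1&i2 (st.MEM+or.ALU) pair
  cy2 -> i3&i4 (ld.MEM+sub.ALU) pair
  cy3 -> i5&i6 (blt.BR+ld.MEM) pair
  cy4 -> i7 (or.ALU) RAW r5
  cy5 -> i8 (and.ALU) RAW+WAW r1
  cy6 -> i9&i10 (xor.ALU+ld.MEM) pair
  cy7 -> i11 (and.ALU) tail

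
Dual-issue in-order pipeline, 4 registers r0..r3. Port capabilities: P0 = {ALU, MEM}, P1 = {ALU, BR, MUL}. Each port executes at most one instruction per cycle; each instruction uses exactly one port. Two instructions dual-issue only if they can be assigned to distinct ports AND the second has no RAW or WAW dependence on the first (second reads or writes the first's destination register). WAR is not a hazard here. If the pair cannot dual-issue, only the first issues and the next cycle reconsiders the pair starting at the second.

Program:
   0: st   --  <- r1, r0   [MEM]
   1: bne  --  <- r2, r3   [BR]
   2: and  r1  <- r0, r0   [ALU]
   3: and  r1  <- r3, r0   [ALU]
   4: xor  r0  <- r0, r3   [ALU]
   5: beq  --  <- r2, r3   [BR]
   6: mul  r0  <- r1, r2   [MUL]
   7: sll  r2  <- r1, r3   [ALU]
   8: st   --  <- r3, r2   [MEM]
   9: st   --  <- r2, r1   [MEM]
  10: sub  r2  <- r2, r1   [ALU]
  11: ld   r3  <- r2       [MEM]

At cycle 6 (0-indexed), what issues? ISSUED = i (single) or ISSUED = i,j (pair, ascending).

  cy0 -> i0,i1 (st/bne) dual
  cy1 -> i2 (and) WAW r1
  cy2 -> i3,i4 (and/xor) dual
  cy3 -> i5 (beq) no-port BR/MUL
  cy4 -> i6,i7 (mul/sll) dual
  cy5 -> i8 (st) no-port MEM/MEM
  cy6 -> i9,i10 (st/sub) dual
  cy7 -> i11 (ld) tail

ISSUED = 9,10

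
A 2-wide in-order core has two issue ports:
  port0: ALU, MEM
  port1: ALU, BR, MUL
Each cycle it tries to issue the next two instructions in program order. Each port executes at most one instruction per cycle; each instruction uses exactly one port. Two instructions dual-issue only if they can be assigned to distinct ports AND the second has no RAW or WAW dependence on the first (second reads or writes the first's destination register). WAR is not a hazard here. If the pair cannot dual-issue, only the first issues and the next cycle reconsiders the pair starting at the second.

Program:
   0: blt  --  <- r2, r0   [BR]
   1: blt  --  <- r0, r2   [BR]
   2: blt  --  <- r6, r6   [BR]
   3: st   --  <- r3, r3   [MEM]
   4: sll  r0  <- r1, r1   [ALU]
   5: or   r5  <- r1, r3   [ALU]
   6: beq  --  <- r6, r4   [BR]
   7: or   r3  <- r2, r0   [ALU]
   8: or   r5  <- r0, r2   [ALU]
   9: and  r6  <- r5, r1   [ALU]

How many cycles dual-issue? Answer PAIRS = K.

PAIRS = 3

#0 head=0: blt.BR i0 no-port BR/BR
#1 head=1: blt.BR i1 no-port BR/BR
#2 head=2: blt.BR st.MEM i2&i3 dual
#3 head=4: sll.ALU or.ALU i4&i5 dual
#4 head=6: beq.BR or.ALU i6&i7 dual
#5 head=8: or.ALU i8 RAW r5
#6 head=9: and.ALU i9 tail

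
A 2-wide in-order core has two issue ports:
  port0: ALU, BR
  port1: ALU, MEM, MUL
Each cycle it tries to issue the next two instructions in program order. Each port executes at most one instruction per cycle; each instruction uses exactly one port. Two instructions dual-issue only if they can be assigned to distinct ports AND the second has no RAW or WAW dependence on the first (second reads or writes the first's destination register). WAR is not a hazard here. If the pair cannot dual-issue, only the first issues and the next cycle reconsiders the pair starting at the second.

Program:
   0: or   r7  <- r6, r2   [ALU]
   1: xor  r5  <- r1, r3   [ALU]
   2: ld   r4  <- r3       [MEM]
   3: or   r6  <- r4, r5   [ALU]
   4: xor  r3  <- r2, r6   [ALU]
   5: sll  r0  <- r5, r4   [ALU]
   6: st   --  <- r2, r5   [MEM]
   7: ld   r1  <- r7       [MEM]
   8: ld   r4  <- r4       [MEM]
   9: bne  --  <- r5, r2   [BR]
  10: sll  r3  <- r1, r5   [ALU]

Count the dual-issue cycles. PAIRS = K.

PAIRS = 3

0. or.ALU/xor.ALU @i0,i1  | 2-wide
1. ld.MEM @i2  | RAW r4
2. or.ALU @i3  | RAW r6
3. xor.ALU/sll.ALU @i4,i5  | 2-wide
4. st.MEM @i6  | no-port MEM/MEM
5. ld.MEM @i7  | no-port MEM/MEM
6. ld.MEM/bne.BR @i8,i9  | 2-wide
7. sll.ALU @i10  | tail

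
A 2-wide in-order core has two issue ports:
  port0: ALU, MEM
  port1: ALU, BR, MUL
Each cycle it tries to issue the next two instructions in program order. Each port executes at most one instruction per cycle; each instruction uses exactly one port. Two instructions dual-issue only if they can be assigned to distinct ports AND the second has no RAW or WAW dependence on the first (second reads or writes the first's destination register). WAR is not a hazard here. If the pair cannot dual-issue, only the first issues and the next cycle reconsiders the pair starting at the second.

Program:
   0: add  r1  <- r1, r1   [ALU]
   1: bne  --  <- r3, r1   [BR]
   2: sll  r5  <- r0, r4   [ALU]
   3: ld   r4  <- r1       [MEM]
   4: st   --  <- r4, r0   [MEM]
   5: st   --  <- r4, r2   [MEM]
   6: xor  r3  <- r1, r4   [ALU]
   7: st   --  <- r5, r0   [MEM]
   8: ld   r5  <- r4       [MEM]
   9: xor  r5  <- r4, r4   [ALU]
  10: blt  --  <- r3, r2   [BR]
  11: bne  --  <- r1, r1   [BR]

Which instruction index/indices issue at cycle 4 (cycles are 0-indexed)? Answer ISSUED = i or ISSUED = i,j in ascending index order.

  cy0 -> i0 (add.ALU) RAW r1
  cy1 -> i1,i2 (bne.BR sll.ALU) dual
  cy2 -> i3 (ld.MEM) no-port MEM/MEM
  cy3 -> i4 (st.MEM) no-port MEM/MEM
  cy4 -> i5,i6 (st.MEM xor.ALU) dual
  cy5 -> i7 (st.MEM) no-port MEM/MEM
  cy6 -> i8 (ld.MEM) WAW r5
  cy7 -> i9,i10 (xor.ALU blt.BR) dual
  cy8 -> i11 (bne.BR) tail

ISSUED = 5,6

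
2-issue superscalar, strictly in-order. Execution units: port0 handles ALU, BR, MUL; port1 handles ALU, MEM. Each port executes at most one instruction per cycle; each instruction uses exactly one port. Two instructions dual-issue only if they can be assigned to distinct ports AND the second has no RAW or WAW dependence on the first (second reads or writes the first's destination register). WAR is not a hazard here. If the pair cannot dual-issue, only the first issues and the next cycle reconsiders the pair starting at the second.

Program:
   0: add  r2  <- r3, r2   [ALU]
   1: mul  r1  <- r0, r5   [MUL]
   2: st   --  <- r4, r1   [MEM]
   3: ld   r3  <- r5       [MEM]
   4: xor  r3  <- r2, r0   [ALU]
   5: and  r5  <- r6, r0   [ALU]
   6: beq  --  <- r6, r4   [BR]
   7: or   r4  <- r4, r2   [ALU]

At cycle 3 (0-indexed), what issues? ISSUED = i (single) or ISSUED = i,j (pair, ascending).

ISSUED = 4,5

  cy0 -> i0&i1 (add.ALU;mul.MUL) dual
  cy1 -> i2 (st.MEM) no-port MEM/MEM
  cy2 -> i3 (ld.MEM) WAW r3
  cy3 -> i4&i5 (xor.ALU;and.ALU) dual
  cy4 -> i6&i7 (beq.BR;or.ALU) dual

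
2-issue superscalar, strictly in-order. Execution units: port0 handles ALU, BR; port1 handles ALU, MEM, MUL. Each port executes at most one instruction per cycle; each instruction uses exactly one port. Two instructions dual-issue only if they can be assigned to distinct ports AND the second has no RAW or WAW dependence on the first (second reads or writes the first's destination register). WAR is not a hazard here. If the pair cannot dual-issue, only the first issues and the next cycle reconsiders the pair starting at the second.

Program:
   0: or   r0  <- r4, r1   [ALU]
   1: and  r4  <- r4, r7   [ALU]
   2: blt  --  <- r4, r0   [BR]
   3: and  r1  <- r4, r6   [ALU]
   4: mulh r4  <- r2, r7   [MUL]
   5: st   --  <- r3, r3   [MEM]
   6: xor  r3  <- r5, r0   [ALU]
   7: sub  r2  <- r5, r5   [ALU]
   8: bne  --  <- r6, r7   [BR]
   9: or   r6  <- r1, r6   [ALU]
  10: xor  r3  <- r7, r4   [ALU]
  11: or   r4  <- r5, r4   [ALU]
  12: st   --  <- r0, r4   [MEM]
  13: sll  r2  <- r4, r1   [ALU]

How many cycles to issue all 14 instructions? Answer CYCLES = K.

CYCLES = 8

#0 head=0: or;and i0&i1 2-wide
#1 head=2: blt;and i2&i3 2-wide
#2 head=4: mulh i4 no-port MUL/MEM
#3 head=5: st;xor i5&i6 2-wide
#4 head=7: sub;bne i7&i8 2-wide
#5 head=9: or;xor i9&i10 2-wide
#6 head=11: or i11 RAW r4
#7 head=12: st;sll i12&i13 2-wide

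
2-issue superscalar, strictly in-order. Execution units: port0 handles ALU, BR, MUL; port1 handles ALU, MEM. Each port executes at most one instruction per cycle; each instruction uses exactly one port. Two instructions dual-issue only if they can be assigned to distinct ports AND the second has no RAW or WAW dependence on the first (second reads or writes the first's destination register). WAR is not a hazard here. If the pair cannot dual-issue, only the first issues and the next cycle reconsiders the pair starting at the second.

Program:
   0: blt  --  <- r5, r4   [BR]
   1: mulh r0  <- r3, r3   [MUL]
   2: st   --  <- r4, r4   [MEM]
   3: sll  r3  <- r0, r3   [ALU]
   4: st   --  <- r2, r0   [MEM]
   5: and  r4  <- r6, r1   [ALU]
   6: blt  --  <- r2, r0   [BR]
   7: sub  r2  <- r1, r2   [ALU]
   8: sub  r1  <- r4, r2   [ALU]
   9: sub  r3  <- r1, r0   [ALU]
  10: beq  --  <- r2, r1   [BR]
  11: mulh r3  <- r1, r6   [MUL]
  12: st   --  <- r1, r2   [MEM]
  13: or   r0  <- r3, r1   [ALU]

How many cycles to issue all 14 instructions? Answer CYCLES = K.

0. blt @i0  | no-port BR/MUL
1. mulh+st @i1&i2  | pair
2. sll+st @i3&i4  | pair
3. and+blt @i5&i6  | pair
4. sub @i7  | RAW r2
5. sub @i8  | RAW r1
6. sub+beq @i9&i10  | pair
7. mulh+st @i11&i12  | pair
8. or @i13  | tail

CYCLES = 9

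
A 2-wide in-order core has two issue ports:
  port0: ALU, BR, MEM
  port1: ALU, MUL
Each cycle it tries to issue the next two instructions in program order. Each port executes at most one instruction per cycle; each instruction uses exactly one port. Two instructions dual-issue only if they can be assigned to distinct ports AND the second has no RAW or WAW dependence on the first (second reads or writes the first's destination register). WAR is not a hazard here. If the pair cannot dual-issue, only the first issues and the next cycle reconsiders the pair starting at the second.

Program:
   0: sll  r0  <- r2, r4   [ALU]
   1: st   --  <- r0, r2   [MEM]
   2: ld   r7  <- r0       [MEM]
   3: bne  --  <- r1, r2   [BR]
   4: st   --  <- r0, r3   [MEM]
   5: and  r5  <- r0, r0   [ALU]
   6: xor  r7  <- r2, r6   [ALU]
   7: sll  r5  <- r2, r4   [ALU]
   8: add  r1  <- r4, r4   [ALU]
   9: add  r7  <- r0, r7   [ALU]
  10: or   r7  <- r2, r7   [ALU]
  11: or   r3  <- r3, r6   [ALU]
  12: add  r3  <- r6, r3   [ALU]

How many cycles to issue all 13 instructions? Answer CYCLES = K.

  cy0 -> i0 (sll.ALU) RAW r0
  cy1 -> i1 (st.MEM) no-port MEM/MEM
  cy2 -> i2 (ld.MEM) no-port MEM/BR
  cy3 -> i3 (bne.BR) no-port BR/MEM
  cy4 -> i4+i5 (st.MEM and.ALU) 2-wide
  cy5 -> i6+i7 (xor.ALU sll.ALU) 2-wide
  cy6 -> i8+i9 (add.ALU add.ALU) 2-wide
  cy7 -> i10+i11 (or.ALU or.ALU) 2-wide
  cy8 -> i12 (add.ALU) tail

CYCLES = 9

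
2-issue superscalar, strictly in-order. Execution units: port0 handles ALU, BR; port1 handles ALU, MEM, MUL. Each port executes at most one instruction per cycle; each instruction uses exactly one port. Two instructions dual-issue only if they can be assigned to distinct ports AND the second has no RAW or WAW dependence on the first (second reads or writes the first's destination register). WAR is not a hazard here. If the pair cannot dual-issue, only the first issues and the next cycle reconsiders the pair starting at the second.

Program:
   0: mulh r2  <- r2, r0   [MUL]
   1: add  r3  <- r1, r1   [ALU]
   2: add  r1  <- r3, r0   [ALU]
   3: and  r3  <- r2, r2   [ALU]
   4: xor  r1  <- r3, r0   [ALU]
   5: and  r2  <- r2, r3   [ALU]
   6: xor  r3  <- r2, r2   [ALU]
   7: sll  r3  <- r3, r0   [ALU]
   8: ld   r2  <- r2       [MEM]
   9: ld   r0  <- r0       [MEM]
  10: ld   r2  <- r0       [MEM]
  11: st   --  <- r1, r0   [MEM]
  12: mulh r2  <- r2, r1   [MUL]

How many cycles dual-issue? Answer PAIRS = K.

c0: i0,i1 mulh.MUL add.ALU  pair
c1: i2,i3 add.ALU and.ALU  pair
c2: i4,i5 xor.ALU and.ALU  pair
c3: i6 xor.ALU  RAW+WAW r3
c4: i7,i8 sll.ALU ld.MEM  pair
c5: i9 ld.MEM  no-port MEM/MEM
c6: i10 ld.MEM  no-port MEM/MEM
c7: i11 st.MEM  no-port MEM/MUL
c8: i12 mulh.MUL  tail

PAIRS = 4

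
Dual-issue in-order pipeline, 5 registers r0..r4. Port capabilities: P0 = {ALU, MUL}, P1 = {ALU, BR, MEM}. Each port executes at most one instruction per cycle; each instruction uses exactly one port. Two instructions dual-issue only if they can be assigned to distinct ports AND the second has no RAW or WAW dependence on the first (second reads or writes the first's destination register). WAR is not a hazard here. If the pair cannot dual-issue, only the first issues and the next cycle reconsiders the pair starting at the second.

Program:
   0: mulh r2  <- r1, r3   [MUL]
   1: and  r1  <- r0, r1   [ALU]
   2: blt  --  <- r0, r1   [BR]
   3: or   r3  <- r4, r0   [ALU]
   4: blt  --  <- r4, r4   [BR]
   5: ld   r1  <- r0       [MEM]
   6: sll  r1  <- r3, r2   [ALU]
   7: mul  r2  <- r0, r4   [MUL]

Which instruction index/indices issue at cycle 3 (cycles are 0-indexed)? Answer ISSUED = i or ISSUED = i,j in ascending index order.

#0 head=0: mulh+and i0&i1 dual
#1 head=2: blt+or i2&i3 dual
#2 head=4: blt i4 no-port BR/MEM
#3 head=5: ld i5 WAW r1
#4 head=6: sll+mul i6&i7 dual

ISSUED = 5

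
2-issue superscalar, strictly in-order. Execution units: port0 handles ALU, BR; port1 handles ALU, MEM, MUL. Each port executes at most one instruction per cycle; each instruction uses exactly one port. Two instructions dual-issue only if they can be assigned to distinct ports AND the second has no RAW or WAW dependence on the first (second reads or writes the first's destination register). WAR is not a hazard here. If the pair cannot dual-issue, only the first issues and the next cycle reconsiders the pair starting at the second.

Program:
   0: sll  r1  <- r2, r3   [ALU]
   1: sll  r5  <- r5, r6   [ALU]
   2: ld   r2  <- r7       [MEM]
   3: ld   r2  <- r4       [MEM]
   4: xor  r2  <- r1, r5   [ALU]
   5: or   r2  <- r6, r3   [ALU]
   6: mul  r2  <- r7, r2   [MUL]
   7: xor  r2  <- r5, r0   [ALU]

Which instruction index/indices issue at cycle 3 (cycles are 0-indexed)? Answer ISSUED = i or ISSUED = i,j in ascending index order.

ISSUED = 4

  cy0 -> i0+i1 (sll+sll) pair
  cy1 -> i2 (ld) no-port MEM/MEM
  cy2 -> i3 (ld) WAW r2
  cy3 -> i4 (xor) WAW r2
  cy4 -> i5 (or) RAW+WAW r2
  cy5 -> i6 (mul) WAW r2
  cy6 -> i7 (xor) tail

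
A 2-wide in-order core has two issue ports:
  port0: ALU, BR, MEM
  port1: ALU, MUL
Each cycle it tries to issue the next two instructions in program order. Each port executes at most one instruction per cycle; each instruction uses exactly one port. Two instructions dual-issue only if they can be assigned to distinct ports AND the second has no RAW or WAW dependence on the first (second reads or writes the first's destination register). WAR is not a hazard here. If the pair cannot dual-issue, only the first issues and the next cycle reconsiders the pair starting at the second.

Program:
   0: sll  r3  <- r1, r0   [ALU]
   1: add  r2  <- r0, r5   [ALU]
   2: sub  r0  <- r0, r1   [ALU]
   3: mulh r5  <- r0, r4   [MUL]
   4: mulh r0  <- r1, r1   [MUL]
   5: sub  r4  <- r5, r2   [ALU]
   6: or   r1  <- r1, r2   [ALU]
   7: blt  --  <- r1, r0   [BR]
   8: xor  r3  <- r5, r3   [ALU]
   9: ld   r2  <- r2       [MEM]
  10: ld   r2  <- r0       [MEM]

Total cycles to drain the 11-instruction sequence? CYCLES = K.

#0 head=0: sll.ALU+add.ALU i0/i1 2-wide
#1 head=2: sub.ALU i2 RAW r0
#2 head=3: mulh.MUL i3 no-port MUL/MUL
#3 head=4: mulh.MUL+sub.ALU i4/i5 2-wide
#4 head=6: or.ALU i6 RAW r1
#5 head=7: blt.BR+xor.ALU i7/i8 2-wide
#6 head=9: ld.MEM i9 no-port MEM/MEM
#7 head=10: ld.MEM i10 tail

CYCLES = 8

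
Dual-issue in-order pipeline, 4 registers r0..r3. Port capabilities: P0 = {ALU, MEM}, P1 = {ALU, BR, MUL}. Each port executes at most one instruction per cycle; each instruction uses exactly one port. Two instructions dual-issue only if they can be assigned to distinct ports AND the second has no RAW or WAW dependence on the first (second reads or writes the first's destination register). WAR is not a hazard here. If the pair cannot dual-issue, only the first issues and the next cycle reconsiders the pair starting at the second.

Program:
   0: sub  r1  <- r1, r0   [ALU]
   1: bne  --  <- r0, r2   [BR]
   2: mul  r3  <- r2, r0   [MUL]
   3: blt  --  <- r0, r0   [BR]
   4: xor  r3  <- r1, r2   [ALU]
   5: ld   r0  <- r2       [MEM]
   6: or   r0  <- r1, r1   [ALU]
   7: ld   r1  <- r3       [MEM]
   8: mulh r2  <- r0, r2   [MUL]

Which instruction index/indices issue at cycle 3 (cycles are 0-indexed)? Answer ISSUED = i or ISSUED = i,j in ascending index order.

ISSUED = 5

t=0 i0+i1:sub+bne ; pair
t=1 i2:mul ; no-port MUL/BR
t=2 i3+i4:blt+xor ; pair
t=3 i5:ld ; WAW r0
t=4 i6+i7:or+ld ; pair
t=5 i8:mulh ; tail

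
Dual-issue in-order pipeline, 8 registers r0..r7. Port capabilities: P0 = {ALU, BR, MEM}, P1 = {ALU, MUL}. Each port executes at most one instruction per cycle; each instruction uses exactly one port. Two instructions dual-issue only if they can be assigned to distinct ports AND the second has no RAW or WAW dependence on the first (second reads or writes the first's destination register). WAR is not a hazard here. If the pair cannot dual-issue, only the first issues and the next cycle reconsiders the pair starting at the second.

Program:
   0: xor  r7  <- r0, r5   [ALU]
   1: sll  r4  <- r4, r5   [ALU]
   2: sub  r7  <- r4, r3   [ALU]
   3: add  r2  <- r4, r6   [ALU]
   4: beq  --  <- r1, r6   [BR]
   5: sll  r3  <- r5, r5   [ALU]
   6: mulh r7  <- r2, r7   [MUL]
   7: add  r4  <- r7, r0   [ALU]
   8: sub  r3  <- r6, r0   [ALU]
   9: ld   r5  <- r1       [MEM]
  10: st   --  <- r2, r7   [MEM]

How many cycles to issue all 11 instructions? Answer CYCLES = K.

0. xor.ALU;sll.ALU @i0+i1  | 2-wide
1. sub.ALU;add.ALU @i2+i3  | 2-wide
2. beq.BR;sll.ALU @i4+i5  | 2-wide
3. mulh.MUL @i6  | RAW r7
4. add.ALU;sub.ALU @i7+i8  | 2-wide
5. ld.MEM @i9  | no-port MEM/MEM
6. st.MEM @i10  | tail

CYCLES = 7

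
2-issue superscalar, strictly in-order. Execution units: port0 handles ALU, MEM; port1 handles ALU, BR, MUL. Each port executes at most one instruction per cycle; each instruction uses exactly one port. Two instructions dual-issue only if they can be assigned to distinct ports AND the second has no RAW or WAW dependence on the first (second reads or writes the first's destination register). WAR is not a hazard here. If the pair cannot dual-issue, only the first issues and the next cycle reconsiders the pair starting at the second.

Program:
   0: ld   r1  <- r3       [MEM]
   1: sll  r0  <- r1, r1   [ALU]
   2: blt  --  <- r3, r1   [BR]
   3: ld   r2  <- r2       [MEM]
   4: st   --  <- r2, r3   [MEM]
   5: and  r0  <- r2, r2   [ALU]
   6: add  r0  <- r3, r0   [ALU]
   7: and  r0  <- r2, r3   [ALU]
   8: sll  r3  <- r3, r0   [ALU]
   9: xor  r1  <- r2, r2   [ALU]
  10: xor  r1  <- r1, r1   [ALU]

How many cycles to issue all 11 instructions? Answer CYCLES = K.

c0: i0 ld  RAW r1
c1: i1,i2 sll;blt  pair
c2: i3 ld  no-port MEM/MEM
c3: i4,i5 st;and  pair
c4: i6 add  WAW r0
c5: i7 and  RAW r0
c6: i8,i9 sll;xor  pair
c7: i10 xor  tail

CYCLES = 8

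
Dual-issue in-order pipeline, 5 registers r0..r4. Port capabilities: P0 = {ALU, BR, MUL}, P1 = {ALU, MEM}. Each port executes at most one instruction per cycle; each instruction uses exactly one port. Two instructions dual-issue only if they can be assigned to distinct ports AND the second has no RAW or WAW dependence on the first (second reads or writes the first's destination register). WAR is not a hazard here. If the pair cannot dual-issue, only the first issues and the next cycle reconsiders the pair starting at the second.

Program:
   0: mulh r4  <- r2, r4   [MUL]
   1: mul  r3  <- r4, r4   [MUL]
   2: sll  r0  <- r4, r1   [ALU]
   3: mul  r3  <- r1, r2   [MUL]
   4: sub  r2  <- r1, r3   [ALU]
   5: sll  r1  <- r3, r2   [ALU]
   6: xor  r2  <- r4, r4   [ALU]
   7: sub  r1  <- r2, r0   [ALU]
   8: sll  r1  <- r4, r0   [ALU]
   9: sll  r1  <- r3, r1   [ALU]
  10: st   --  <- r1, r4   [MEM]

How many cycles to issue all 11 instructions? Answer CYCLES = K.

0. mulh.MUL @i0  | no-port MUL/MUL
1. mul.MUL sll.ALU @i1,i2  | pair
2. mul.MUL @i3  | RAW r3
3. sub.ALU @i4  | RAW r2
4. sll.ALU xor.ALU @i5,i6  | pair
5. sub.ALU @i7  | WAW r1
6. sll.ALU @i8  | RAW+WAW r1
7. sll.ALU @i9  | RAW r1
8. st.MEM @i10  | tail

CYCLES = 9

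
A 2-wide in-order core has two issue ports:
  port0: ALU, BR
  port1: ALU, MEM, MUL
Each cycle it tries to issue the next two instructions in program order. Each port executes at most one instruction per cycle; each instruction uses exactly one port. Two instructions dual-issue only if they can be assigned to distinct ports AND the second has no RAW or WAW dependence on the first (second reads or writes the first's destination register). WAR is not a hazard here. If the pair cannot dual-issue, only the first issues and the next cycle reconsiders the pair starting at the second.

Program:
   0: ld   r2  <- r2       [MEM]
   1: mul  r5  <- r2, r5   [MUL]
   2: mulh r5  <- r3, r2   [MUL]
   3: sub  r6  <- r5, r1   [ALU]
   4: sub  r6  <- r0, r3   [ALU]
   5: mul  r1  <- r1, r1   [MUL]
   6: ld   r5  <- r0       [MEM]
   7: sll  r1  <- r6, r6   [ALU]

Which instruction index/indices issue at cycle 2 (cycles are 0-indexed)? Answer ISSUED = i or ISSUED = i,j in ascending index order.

ISSUED = 2

#0 head=0: ld.MEM i0 no-port MEM/MUL
#1 head=1: mul.MUL i1 no-port MUL/MUL
#2 head=2: mulh.MUL i2 RAW r5
#3 head=3: sub.ALU i3 WAW r6
#4 head=4: sub.ALU mul.MUL i4+i5 pair
#5 head=6: ld.MEM sll.ALU i6+i7 pair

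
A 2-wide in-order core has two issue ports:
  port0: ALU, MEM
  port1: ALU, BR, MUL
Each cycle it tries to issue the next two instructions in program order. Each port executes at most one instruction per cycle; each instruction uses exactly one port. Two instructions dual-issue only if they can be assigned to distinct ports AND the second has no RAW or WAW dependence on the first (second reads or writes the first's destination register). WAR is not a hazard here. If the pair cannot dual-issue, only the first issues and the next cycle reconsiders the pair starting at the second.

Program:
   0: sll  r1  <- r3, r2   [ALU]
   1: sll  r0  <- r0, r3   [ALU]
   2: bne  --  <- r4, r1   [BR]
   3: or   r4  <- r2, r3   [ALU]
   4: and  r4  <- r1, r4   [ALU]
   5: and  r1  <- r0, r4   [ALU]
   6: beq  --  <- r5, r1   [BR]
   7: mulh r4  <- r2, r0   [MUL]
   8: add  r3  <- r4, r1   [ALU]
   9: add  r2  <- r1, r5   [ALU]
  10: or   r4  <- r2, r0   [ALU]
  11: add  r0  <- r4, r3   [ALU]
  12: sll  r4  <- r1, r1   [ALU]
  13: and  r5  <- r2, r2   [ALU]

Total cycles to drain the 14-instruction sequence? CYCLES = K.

CYCLES = 10

  cy0 -> i0&i1 (sll/sll) pair
  cy1 -> i2&i3 (bne/or) pair
  cy2 -> i4 (and) RAW r4
  cy3 -> i5 (and) RAW r1
  cy4 -> i6 (beq) no-port BR/MUL
  cy5 -> i7 (mulh) RAW r4
  cy6 -> i8&i9 (add/add) pair
  cy7 -> i10 (or) RAW r4
  cy8 -> i11&i12 (add/sll) pair
  cy9 -> i13 (and) tail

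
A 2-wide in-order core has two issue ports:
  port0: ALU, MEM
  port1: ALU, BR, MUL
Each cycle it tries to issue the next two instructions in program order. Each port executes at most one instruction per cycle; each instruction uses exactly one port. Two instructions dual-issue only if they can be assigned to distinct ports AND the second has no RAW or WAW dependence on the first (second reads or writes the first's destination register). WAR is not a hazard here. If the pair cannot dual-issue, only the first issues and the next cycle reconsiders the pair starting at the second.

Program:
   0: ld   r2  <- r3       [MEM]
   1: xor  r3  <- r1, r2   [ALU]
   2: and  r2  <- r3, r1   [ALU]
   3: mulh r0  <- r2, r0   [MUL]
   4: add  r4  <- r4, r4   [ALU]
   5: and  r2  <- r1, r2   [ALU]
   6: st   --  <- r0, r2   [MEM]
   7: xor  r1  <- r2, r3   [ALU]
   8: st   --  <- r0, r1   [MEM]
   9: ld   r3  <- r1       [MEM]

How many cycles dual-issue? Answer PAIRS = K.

[0] i0  ld  -- RAW r2
[1] i1  xor  -- RAW r3
[2] i2  and  -- RAW r2
[3] i3+i4  mulh add  -- pair
[4] i5  and  -- RAW r2
[5] i6+i7  st xor  -- pair
[6] i8  st  -- no-port MEM/MEM
[7] i9  ld  -- tail

PAIRS = 2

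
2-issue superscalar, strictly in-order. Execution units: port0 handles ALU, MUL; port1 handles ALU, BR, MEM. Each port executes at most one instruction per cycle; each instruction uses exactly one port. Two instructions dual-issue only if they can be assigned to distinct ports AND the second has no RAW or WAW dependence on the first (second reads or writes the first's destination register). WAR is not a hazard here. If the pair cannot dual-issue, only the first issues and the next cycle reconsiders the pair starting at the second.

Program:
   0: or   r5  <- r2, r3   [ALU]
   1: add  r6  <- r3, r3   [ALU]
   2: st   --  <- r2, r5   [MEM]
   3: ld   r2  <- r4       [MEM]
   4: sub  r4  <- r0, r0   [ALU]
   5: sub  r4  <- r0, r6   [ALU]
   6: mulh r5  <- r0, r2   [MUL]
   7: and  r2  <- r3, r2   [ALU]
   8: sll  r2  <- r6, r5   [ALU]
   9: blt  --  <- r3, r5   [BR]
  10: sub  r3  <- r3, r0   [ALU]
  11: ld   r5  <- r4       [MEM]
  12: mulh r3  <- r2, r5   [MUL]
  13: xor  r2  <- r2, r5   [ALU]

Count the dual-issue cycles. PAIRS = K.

  cy0 -> i0+i1 (or.ALU+add.ALU) dual
  cy1 -> i2 (st.MEM) no-port MEM/MEM
  cy2 -> i3+i4 (ld.MEM+sub.ALU) dual
  cy3 -> i5+i6 (sub.ALU+mulh.MUL) dual
  cy4 -> i7 (and.ALU) WAW r2
  cy5 -> i8+i9 (sll.ALU+blt.BR) dual
  cy6 -> i10+i11 (sub.ALU+ld.MEM) dual
  cy7 -> i12+i13 (mulh.MUL+xor.ALU) dual

PAIRS = 6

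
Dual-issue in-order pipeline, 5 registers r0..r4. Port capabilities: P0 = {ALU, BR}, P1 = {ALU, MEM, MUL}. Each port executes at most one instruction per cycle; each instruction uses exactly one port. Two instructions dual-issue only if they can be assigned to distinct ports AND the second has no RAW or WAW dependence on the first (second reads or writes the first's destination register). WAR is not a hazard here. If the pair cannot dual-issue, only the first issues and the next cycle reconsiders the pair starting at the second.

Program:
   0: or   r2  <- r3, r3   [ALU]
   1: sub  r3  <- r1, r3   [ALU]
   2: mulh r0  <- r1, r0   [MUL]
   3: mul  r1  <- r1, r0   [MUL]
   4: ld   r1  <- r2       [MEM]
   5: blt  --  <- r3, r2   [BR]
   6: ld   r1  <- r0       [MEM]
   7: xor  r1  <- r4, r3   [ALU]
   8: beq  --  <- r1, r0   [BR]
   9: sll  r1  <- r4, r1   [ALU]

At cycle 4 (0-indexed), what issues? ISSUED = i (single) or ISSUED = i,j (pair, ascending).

ISSUED = 6

0. or.ALU;sub.ALU @i0&i1  | dual
1. mulh.MUL @i2  | no-port MUL/MUL
2. mul.MUL @i3  | no-port MUL/MEM
3. ld.MEM;blt.BR @i4&i5  | dual
4. ld.MEM @i6  | WAW r1
5. xor.ALU @i7  | RAW r1
6. beq.BR;sll.ALU @i8&i9  | dual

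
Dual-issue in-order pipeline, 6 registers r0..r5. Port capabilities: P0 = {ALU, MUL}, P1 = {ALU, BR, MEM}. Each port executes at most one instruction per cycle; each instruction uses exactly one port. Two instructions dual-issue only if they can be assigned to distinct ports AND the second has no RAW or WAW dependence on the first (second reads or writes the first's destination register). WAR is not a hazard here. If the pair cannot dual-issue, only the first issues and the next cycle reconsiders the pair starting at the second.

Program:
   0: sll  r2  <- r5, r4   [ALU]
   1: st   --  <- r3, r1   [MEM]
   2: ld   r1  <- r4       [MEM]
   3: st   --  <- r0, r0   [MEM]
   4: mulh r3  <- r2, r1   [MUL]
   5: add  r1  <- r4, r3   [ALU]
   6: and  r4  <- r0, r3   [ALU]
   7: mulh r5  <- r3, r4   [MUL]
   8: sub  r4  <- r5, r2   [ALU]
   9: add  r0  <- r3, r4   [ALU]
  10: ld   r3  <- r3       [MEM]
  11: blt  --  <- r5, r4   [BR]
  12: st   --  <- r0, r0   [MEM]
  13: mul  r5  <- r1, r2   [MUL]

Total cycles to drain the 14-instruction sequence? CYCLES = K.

CYCLES = 9

[0] i0&i1  sll.ALU;st.MEM  -- pair
[1] i2  ld.MEM  -- no-port MEM/MEM
[2] i3&i4  st.MEM;mulh.MUL  -- pair
[3] i5&i6  add.ALU;and.ALU  -- pair
[4] i7  mulh.MUL  -- RAW r5
[5] i8  sub.ALU  -- RAW r4
[6] i9&i10  add.ALU;ld.MEM  -- pair
[7] i11  blt.BR  -- no-port BR/MEM
[8] i12&i13  st.MEM;mul.MUL  -- pair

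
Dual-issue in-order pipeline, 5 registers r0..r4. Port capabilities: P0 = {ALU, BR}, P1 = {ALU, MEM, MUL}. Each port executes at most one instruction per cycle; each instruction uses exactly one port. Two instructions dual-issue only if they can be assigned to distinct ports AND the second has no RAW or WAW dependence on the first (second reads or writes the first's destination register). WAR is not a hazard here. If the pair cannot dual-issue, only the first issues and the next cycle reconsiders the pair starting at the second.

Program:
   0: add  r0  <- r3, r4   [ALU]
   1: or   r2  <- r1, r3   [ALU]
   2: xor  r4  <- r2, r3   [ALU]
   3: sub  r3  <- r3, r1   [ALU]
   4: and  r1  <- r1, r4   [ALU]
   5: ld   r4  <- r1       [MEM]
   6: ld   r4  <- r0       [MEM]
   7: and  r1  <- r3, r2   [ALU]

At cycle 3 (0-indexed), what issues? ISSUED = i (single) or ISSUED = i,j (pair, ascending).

ISSUED = 5

  cy0 -> i0,i1 (add.ALU or.ALU) 2-wide
  cy1 -> i2,i3 (xor.ALU sub.ALU) 2-wide
  cy2 -> i4 (and.ALU) RAW r1
  cy3 -> i5 (ld.MEM) no-port MEM/MEM
  cy4 -> i6,i7 (ld.MEM and.ALU) 2-wide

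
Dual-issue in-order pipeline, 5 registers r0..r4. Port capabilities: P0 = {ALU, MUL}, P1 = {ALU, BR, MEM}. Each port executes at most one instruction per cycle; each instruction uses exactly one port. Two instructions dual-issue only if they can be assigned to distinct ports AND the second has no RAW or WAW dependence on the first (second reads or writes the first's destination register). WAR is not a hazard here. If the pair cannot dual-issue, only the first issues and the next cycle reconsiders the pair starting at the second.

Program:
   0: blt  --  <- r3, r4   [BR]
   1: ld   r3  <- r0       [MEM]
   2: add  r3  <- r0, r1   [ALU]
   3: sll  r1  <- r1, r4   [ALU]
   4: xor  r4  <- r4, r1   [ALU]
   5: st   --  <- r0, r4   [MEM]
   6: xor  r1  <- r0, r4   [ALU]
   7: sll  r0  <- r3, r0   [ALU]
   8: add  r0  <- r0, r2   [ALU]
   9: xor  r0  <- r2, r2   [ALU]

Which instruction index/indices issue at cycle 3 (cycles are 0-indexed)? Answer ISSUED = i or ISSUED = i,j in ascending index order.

#0 head=0: blt i0 no-port BR/MEM
#1 head=1: ld i1 WAW r3
#2 head=2: add/sll i2+i3 2-wide
#3 head=4: xor i4 RAW r4
#4 head=5: st/xor i5+i6 2-wide
#5 head=7: sll i7 RAW+WAW r0
#6 head=8: add i8 WAW r0
#7 head=9: xor i9 tail

ISSUED = 4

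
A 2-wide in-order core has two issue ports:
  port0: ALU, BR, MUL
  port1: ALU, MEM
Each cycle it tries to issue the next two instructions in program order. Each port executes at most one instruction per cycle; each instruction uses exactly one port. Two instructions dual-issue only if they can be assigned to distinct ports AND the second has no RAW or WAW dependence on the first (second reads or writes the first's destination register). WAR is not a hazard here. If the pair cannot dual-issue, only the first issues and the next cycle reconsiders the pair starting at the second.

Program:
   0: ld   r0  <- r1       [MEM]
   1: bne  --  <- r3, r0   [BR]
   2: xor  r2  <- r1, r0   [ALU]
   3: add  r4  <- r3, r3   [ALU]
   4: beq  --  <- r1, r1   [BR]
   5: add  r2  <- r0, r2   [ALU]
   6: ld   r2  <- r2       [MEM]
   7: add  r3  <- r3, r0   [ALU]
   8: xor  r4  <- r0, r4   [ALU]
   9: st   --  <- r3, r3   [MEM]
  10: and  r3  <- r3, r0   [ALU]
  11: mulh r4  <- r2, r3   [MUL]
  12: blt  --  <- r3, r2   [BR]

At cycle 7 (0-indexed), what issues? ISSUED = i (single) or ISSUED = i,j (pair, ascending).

ISSUED = 11

  cy0 -> i0 (ld.MEM) RAW r0
  cy1 -> i1/i2 (bne.BR+xor.ALU) dual
  cy2 -> i3/i4 (add.ALU+beq.BR) dual
  cy3 -> i5 (add.ALU) RAW+WAW r2
  cy4 -> i6/i7 (ld.MEM+add.ALU) dual
  cy5 -> i8/i9 (xor.ALU+st.MEM) dual
  cy6 -> i10 (and.ALU) RAW r3
  cy7 -> i11 (mulh.MUL) no-port MUL/BR
  cy8 -> i12 (blt.BR) tail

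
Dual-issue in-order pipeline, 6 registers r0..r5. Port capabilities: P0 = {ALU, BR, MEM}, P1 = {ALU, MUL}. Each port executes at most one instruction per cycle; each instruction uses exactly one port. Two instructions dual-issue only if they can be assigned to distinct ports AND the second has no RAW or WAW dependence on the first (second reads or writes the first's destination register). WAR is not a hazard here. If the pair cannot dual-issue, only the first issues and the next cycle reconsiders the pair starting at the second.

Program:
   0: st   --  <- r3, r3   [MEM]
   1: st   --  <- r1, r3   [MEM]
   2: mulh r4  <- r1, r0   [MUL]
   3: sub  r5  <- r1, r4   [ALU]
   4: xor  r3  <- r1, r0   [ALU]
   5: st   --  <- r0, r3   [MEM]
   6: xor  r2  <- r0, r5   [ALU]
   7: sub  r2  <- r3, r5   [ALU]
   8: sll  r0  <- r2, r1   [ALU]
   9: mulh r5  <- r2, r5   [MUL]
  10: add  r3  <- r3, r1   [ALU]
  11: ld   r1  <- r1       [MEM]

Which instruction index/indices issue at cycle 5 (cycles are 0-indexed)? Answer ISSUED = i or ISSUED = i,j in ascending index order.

ISSUED = 8,9

0. st.MEM @i0  | no-port MEM/MEM
1. st.MEM;mulh.MUL @i1+i2  | dual
2. sub.ALU;xor.ALU @i3+i4  | dual
3. st.MEM;xor.ALU @i5+i6  | dual
4. sub.ALU @i7  | RAW r2
5. sll.ALU;mulh.MUL @i8+i9  | dual
6. add.ALU;ld.MEM @i10+i11  | dual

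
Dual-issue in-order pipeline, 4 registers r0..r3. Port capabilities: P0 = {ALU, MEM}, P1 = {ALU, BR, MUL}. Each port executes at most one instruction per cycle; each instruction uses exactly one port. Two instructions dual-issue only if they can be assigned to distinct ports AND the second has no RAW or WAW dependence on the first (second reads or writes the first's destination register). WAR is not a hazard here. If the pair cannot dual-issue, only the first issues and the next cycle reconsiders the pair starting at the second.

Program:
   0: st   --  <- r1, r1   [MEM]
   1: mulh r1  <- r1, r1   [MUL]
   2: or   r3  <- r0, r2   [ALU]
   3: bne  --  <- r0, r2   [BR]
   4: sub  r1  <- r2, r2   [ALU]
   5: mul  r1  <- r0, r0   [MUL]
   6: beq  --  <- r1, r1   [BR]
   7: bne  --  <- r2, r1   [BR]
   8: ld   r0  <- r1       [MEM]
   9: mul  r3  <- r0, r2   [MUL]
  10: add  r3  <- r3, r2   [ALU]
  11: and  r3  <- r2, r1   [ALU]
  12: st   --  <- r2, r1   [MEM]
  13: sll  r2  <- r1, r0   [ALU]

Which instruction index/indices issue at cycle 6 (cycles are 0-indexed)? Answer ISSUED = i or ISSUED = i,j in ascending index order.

ISSUED = 9

c0: i0/i1 st+mulh  2-wide
c1: i2/i3 or+bne  2-wide
c2: i4 sub  WAW r1
c3: i5 mul  no-port MUL/BR
c4: i6 beq  no-port BR/BR
c5: i7/i8 bne+ld  2-wide
c6: i9 mul  RAW+WAW r3
c7: i10 add  WAW r3
c8: i11/i12 and+st  2-wide
c9: i13 sll  tail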